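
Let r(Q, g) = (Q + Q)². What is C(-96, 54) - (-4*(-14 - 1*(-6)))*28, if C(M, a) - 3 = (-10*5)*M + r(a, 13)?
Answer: 15571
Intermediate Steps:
r(Q, g) = 4*Q² (r(Q, g) = (2*Q)² = 4*Q²)
C(M, a) = 3 - 50*M + 4*a² (C(M, a) = 3 + ((-10*5)*M + 4*a²) = 3 + (-50*M + 4*a²) = 3 - 50*M + 4*a²)
C(-96, 54) - (-4*(-14 - 1*(-6)))*28 = (3 - 50*(-96) + 4*54²) - (-4*(-14 - 1*(-6)))*28 = (3 + 4800 + 4*2916) - (-4*(-14 + 6))*28 = (3 + 4800 + 11664) - (-4*(-8))*28 = 16467 - 32*28 = 16467 - 1*896 = 16467 - 896 = 15571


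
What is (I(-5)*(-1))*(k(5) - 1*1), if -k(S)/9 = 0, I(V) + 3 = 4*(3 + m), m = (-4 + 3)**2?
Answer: 13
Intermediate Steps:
m = 1 (m = (-1)**2 = 1)
I(V) = 13 (I(V) = -3 + 4*(3 + 1) = -3 + 4*4 = -3 + 16 = 13)
k(S) = 0 (k(S) = -9*0 = 0)
(I(-5)*(-1))*(k(5) - 1*1) = (13*(-1))*(0 - 1*1) = -13*(0 - 1) = -13*(-1) = 13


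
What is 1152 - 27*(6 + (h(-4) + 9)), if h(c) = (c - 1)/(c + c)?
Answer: 5841/8 ≈ 730.13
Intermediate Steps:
h(c) = (-1 + c)/(2*c) (h(c) = (-1 + c)/((2*c)) = (-1 + c)*(1/(2*c)) = (-1 + c)/(2*c))
1152 - 27*(6 + (h(-4) + 9)) = 1152 - 27*(6 + ((1/2)*(-1 - 4)/(-4) + 9)) = 1152 - 27*(6 + ((1/2)*(-1/4)*(-5) + 9)) = 1152 - 27*(6 + (5/8 + 9)) = 1152 - 27*(6 + 77/8) = 1152 - 27*125/8 = 1152 - 1*3375/8 = 1152 - 3375/8 = 5841/8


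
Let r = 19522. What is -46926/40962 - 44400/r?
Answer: -227900181/66638347 ≈ -3.4200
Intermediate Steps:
-46926/40962 - 44400/r = -46926/40962 - 44400/19522 = -46926*1/40962 - 44400*1/19522 = -7821/6827 - 22200/9761 = -227900181/66638347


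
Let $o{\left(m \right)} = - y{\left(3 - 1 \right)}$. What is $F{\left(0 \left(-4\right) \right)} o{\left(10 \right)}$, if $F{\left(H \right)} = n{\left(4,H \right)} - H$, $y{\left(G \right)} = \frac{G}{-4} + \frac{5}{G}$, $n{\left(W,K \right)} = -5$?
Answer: $10$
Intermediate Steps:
$y{\left(G \right)} = \frac{5}{G} - \frac{G}{4}$ ($y{\left(G \right)} = G \left(- \frac{1}{4}\right) + \frac{5}{G} = - \frac{G}{4} + \frac{5}{G} = \frac{5}{G} - \frac{G}{4}$)
$o{\left(m \right)} = -2$ ($o{\left(m \right)} = - (\frac{5}{3 - 1} - \frac{3 - 1}{4}) = - (\frac{5}{2} - \frac{1}{2}) = \left(-1\right) 2 = -2$)
$F{\left(H \right)} = -5 - H$
$F{\left(0 \left(-4\right) \right)} o{\left(10 \right)} = \left(-5 - 0 \left(-4\right)\right) \left(-2\right) = \left(-5 - 0\right) \left(-2\right) = \left(-5 + 0\right) \left(-2\right) = \left(-5\right) \left(-2\right) = 10$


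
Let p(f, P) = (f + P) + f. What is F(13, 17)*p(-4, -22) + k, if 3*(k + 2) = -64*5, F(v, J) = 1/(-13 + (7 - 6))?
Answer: -637/6 ≈ -106.17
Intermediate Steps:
F(v, J) = -1/12 (F(v, J) = 1/(-13 + 1) = 1/(-12) = -1/12)
k = -326/3 (k = -2 + (-64*5)/3 = -2 + (1/3)*(-320) = -2 - 320/3 = -326/3 ≈ -108.67)
p(f, P) = P + 2*f (p(f, P) = (P + f) + f = P + 2*f)
F(13, 17)*p(-4, -22) + k = -(-22 + 2*(-4))/12 - 326/3 = -(-22 - 8)/12 - 326/3 = -1/12*(-30) - 326/3 = 5/2 - 326/3 = -637/6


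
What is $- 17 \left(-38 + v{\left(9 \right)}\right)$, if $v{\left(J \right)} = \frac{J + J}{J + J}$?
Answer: $629$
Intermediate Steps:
$v{\left(J \right)} = 1$ ($v{\left(J \right)} = \frac{2 J}{2 J} = 2 J \frac{1}{2 J} = 1$)
$- 17 \left(-38 + v{\left(9 \right)}\right) = - 17 \left(-38 + 1\right) = \left(-17\right) \left(-37\right) = 629$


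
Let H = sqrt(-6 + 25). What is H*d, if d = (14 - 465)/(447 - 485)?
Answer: 451*sqrt(19)/38 ≈ 51.733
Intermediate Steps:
d = 451/38 (d = -451/(-38) = -451*(-1/38) = 451/38 ≈ 11.868)
H = sqrt(19) ≈ 4.3589
H*d = sqrt(19)*(451/38) = 451*sqrt(19)/38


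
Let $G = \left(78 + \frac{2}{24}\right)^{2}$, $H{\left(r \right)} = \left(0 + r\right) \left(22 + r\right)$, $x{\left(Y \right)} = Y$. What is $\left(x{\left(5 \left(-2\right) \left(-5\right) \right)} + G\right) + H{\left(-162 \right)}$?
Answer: $\frac{4151089}{144} \approx 28827.0$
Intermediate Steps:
$H{\left(r \right)} = r \left(22 + r\right)$
$G = \frac{877969}{144}$ ($G = \left(78 + 2 \cdot \frac{1}{24}\right)^{2} = \left(78 + \frac{1}{12}\right)^{2} = \left(\frac{937}{12}\right)^{2} = \frac{877969}{144} \approx 6097.0$)
$\left(x{\left(5 \left(-2\right) \left(-5\right) \right)} + G\right) + H{\left(-162 \right)} = \left(5 \left(-2\right) \left(-5\right) + \frac{877969}{144}\right) - 162 \left(22 - 162\right) = \left(\left(-10\right) \left(-5\right) + \frac{877969}{144}\right) - -22680 = \left(50 + \frac{877969}{144}\right) + 22680 = \frac{885169}{144} + 22680 = \frac{4151089}{144}$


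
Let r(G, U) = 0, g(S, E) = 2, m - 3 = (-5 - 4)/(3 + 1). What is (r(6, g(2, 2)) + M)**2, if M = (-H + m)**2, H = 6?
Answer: 194481/256 ≈ 759.69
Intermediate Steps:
m = 3/4 (m = 3 + (-5 - 4)/(3 + 1) = 3 - 9/4 = 3/4 ≈ 0.75000)
M = 441/16 (M = (-1*6 + 3/4)**2 = (-6 + 3/4)**2 = (-21/4)**2 = 441/16 ≈ 27.563)
(r(6, g(2, 2)) + M)**2 = (0 + 441/16)**2 = (441/16)**2 = 194481/256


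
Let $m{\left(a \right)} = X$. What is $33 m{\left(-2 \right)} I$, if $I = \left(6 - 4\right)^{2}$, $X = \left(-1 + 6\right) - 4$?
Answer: $132$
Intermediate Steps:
$X = 1$ ($X = 5 - 4 = 1$)
$m{\left(a \right)} = 1$
$I = 4$ ($I = 2^{2} = 4$)
$33 m{\left(-2 \right)} I = 33 \cdot 1 \cdot 4 = 33 \cdot 4 = 132$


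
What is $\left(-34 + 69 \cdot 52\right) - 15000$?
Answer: $-11446$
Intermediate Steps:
$\left(-34 + 69 \cdot 52\right) - 15000 = \left(-34 + 3588\right) - 15000 = 3554 - 15000 = -11446$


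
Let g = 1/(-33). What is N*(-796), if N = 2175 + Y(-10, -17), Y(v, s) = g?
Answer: -57132104/33 ≈ -1.7313e+6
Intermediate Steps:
g = -1/33 ≈ -0.030303
Y(v, s) = -1/33
N = 71774/33 (N = 2175 - 1/33 = 71774/33 ≈ 2175.0)
N*(-796) = (71774/33)*(-796) = -57132104/33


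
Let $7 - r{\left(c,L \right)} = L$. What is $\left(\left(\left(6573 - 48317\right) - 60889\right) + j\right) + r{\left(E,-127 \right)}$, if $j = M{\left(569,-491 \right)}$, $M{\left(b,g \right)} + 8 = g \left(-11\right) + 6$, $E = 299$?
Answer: $-97100$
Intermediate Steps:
$r{\left(c,L \right)} = 7 - L$
$M{\left(b,g \right)} = -2 - 11 g$ ($M{\left(b,g \right)} = -8 + \left(g \left(-11\right) + 6\right) = -8 - \left(-6 + 11 g\right) = -2 - 11 g$)
$j = 5399$ ($j = -2 - -5401 = -2 + 5401 = 5399$)
$\left(\left(\left(6573 - 48317\right) - 60889\right) + j\right) + r{\left(E,-127 \right)} = \left(\left(\left(6573 - 48317\right) - 60889\right) + 5399\right) + \left(7 - -127\right) = \left(\left(-41744 - 60889\right) + 5399\right) + \left(7 + 127\right) = \left(-102633 + 5399\right) + 134 = -97234 + 134 = -97100$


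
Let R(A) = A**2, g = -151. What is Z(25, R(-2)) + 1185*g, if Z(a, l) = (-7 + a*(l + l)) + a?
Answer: -178717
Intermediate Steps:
Z(a, l) = -7 + a + 2*a*l (Z(a, l) = (-7 + a*(2*l)) + a = (-7 + 2*a*l) + a = -7 + a + 2*a*l)
Z(25, R(-2)) + 1185*g = (-7 + 25 + 2*25*(-2)**2) + 1185*(-151) = (-7 + 25 + 2*25*4) - 178935 = (-7 + 25 + 200) - 178935 = 218 - 178935 = -178717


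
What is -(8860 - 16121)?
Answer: 7261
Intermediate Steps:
-(8860 - 16121) = -1*(-7261) = 7261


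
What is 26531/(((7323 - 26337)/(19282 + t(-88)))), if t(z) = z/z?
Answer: -511597273/19014 ≈ -26906.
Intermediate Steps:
t(z) = 1
26531/(((7323 - 26337)/(19282 + t(-88)))) = 26531/(((7323 - 26337)/(19282 + 1))) = 26531/((-19014/19283)) = 26531/((-19014*1/19283)) = 26531/(-19014/19283) = 26531*(-19283/19014) = -511597273/19014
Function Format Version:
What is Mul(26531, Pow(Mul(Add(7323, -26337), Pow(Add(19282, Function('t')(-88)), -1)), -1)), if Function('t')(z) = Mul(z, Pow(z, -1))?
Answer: Rational(-511597273, 19014) ≈ -26906.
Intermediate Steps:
Function('t')(z) = 1
Mul(26531, Pow(Mul(Add(7323, -26337), Pow(Add(19282, Function('t')(-88)), -1)), -1)) = Mul(26531, Pow(Mul(Add(7323, -26337), Pow(Add(19282, 1), -1)), -1)) = Mul(26531, Pow(Mul(-19014, Pow(19283, -1)), -1)) = Mul(26531, Pow(Mul(-19014, Rational(1, 19283)), -1)) = Mul(26531, Pow(Rational(-19014, 19283), -1)) = Mul(26531, Rational(-19283, 19014)) = Rational(-511597273, 19014)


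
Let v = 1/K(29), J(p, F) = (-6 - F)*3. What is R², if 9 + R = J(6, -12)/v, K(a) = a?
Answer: 263169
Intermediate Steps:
J(p, F) = -18 - 3*F
v = 1/29 ≈ 0.034483
R = 513 (R = -9 + (-18 - 3*(-12))/(1/29) = -9 + (-18 + 36)*29 = -9 + 18*29 = -9 + 522 = 513)
R² = 513² = 263169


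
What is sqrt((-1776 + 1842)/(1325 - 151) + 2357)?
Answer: 2*sqrt(203042126)/587 ≈ 48.549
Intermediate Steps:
sqrt((-1776 + 1842)/(1325 - 151) + 2357) = sqrt(66/1174 + 2357) = sqrt(66*(1/1174) + 2357) = sqrt(33/587 + 2357) = sqrt(1383592/587) = 2*sqrt(203042126)/587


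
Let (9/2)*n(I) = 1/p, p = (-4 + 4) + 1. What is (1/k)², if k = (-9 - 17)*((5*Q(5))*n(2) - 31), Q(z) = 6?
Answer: 9/3602404 ≈ 2.4983e-6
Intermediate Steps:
p = 1 (p = 0 + 1 = 1)
n(I) = 2/9 (n(I) = (2/9)/1 = (2/9)*1 = 2/9)
k = 1898/3 (k = (-9 - 17)*((5*6)*(2/9) - 31) = -26*(30*(2/9) - 31) = -26*(20/3 - 31) = -26*(-73/3) = 1898/3 ≈ 632.67)
(1/k)² = (1/(1898/3))² = (3/1898)² = 9/3602404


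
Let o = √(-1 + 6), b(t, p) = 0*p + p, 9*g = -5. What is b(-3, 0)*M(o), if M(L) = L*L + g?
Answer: 0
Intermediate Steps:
g = -5/9 (g = (⅑)*(-5) = -5/9 ≈ -0.55556)
b(t, p) = p (b(t, p) = 0 + p = p)
o = √5 ≈ 2.2361
M(L) = -5/9 + L² (M(L) = L*L - 5/9 = L² - 5/9 = -5/9 + L²)
b(-3, 0)*M(o) = 0*(-5/9 + (√5)²) = 0*(-5/9 + 5) = 0*(40/9) = 0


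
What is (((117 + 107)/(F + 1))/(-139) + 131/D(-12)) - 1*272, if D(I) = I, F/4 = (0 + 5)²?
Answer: -47665093/168468 ≈ -282.93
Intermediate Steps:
F = 100 (F = 4*(0 + 5)² = 4*5² = 4*25 = 100)
(((117 + 107)/(F + 1))/(-139) + 131/D(-12)) - 1*272 = (((117 + 107)/(100 + 1))/(-139) + 131/(-12)) - 1*272 = ((224/101)*(-1/139) + 131*(-1/12)) - 272 = ((224*(1/101))*(-1/139) - 131/12) - 272 = ((224/101)*(-1/139) - 131/12) - 272 = (-224/14039 - 131/12) - 272 = -1841797/168468 - 272 = -47665093/168468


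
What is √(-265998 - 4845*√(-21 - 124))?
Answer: √(-265998 - 4845*I*√145) ≈ 56.227 - 518.81*I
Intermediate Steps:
√(-265998 - 4845*√(-21 - 124)) = √(-265998 - 4845*I*√145)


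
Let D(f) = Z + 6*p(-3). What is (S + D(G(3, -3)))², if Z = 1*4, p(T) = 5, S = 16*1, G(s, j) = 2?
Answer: 2500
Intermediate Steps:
S = 16
Z = 4
D(f) = 34 (D(f) = 4 + 6*5 = 4 + 30 = 34)
(S + D(G(3, -3)))² = (16 + 34)² = 50² = 2500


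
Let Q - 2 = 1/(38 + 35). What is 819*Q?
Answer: 120393/73 ≈ 1649.2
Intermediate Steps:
Q = 147/73 (Q = 2 + 1/(38 + 35) = 2 + 1/73 = 147/73 ≈ 2.0137)
819*Q = 819*(147/73) = 120393/73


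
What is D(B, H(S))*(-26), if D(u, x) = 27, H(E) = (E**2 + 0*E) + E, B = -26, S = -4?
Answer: -702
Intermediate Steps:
H(E) = E + E**2 (H(E) = (E**2 + 0) + E = E**2 + E = E + E**2)
D(B, H(S))*(-26) = 27*(-26) = -702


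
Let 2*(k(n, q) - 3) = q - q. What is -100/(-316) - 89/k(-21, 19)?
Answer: -6956/237 ≈ -29.350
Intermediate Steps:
k(n, q) = 3 (k(n, q) = 3 + (q - q)/2 = 3 + (½)*0 = 3 + 0 = 3)
-100/(-316) - 89/k(-21, 19) = -100/(-316) - 89/3 = -100*(-1/316) - 89*⅓ = 25/79 - 89/3 = -6956/237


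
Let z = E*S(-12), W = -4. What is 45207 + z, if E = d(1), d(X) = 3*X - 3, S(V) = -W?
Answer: 45207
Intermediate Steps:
S(V) = 4 (S(V) = -1*(-4) = 4)
d(X) = -3 + 3*X
E = 0 (E = -3 + 3*1 = -3 + 3 = 0)
z = 0 (z = 0*4 = 0)
45207 + z = 45207 + 0 = 45207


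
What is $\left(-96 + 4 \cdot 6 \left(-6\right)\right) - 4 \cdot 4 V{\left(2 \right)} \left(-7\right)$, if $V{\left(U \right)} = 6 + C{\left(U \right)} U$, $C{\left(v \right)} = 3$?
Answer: $1104$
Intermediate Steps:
$V{\left(U \right)} = 6 + 3 U$
$\left(-96 + 4 \cdot 6 \left(-6\right)\right) - 4 \cdot 4 V{\left(2 \right)} \left(-7\right) = \left(-96 + 4 \cdot 6 \left(-6\right)\right) - 4 \cdot 4 \left(6 + 3 \cdot 2\right) \left(-7\right) = \left(-96 + 24 \left(-6\right)\right) - 16 \left(6 + 6\right) \left(-7\right) = \left(-96 - 144\right) - 16 \cdot 12 \left(-7\right) = -240 - 16 \left(-84\right) = -240 - -1344 = -240 + 1344 = 1104$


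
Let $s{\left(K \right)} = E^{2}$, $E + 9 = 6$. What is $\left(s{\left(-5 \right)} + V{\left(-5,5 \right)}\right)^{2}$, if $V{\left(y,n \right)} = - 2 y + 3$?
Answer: $484$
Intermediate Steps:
$E = -3$ ($E = -9 + 6 = -3$)
$V{\left(y,n \right)} = 3 - 2 y$
$s{\left(K \right)} = 9$ ($s{\left(K \right)} = \left(-3\right)^{2} = 9$)
$\left(s{\left(-5 \right)} + V{\left(-5,5 \right)}\right)^{2} = \left(9 + \left(3 - -10\right)\right)^{2} = \left(9 + \left(3 + 10\right)\right)^{2} = \left(9 + 13\right)^{2} = 22^{2} = 484$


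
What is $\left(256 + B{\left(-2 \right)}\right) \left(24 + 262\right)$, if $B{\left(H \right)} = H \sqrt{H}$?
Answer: $73216 - 572 i \sqrt{2} \approx 73216.0 - 808.93 i$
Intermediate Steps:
$B{\left(H \right)} = H^{\frac{3}{2}}$
$\left(256 + B{\left(-2 \right)}\right) \left(24 + 262\right) = \left(256 + \left(-2\right)^{\frac{3}{2}}\right) \left(24 + 262\right) = \left(256 - 2 i \sqrt{2}\right) 286 = 73216 - 572 i \sqrt{2}$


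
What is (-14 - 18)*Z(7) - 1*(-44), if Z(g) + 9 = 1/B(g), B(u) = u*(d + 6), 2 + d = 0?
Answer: 2316/7 ≈ 330.86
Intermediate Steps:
d = -2 (d = -2 + 0 = -2)
B(u) = 4*u (B(u) = u*(-2 + 6) = u*4 = 4*u)
Z(g) = -9 + 1/(4*g)
(-14 - 18)*Z(7) - 1*(-44) = (-14 - 18)*(-9 + (¼)/7) - 1*(-44) = -32*(-9 + (¼)*(⅐)) + 44 = -32*(-9 + 1/28) + 44 = -32*(-251/28) + 44 = 2008/7 + 44 = 2316/7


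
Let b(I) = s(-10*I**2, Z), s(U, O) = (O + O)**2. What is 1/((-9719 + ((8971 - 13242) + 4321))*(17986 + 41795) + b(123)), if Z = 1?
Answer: -1/578022485 ≈ -1.7300e-9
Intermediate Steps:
s(U, O) = 4*O**2 (s(U, O) = (2*O)**2 = 4*O**2)
b(I) = 4 (b(I) = 4*1**2 = 4*1 = 4)
1/((-9719 + ((8971 - 13242) + 4321))*(17986 + 41795) + b(123)) = 1/((-9719 + ((8971 - 13242) + 4321))*(17986 + 41795) + 4) = 1/((-9719 + (-4271 + 4321))*59781 + 4) = 1/((-9719 + 50)*59781 + 4) = 1/(-9669*59781 + 4) = 1/(-578022489 + 4) = 1/(-578022485) = -1/578022485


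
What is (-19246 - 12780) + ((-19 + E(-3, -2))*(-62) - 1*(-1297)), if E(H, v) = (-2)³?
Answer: -29055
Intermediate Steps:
E(H, v) = -8
(-19246 - 12780) + ((-19 + E(-3, -2))*(-62) - 1*(-1297)) = (-19246 - 12780) + ((-19 - 8)*(-62) - 1*(-1297)) = -32026 + (-27*(-62) + 1297) = -32026 + (1674 + 1297) = -32026 + 2971 = -29055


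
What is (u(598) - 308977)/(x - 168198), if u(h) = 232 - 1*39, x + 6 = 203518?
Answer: -154392/17657 ≈ -8.7440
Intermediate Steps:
x = 203512 (x = -6 + 203518 = 203512)
u(h) = 193 (u(h) = 232 - 39 = 193)
(u(598) - 308977)/(x - 168198) = (193 - 308977)/(203512 - 168198) = -308784/35314 = -308784*1/35314 = -154392/17657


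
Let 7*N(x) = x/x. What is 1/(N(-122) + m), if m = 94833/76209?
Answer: 25403/35240 ≈ 0.72086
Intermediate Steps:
N(x) = ⅐ (N(x) = (x/x)/7 = (⅐)*1 = ⅐)
m = 31611/25403 (m = 94833*(1/76209) = 31611/25403 ≈ 1.2444)
1/(N(-122) + m) = 1/(⅐ + 31611/25403) = 1/(35240/25403) = 25403/35240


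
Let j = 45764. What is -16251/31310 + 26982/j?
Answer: 12636957/179108855 ≈ 0.070555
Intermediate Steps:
-16251/31310 + 26982/j = -16251/31310 + 26982/45764 = -16251*1/31310 + 26982*(1/45764) = -16251/31310 + 13491/22882 = 12636957/179108855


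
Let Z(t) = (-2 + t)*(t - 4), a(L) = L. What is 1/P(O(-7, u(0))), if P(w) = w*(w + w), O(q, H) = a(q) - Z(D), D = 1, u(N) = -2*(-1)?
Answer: 1/200 ≈ 0.0050000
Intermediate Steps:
u(N) = 2
Z(t) = (-4 + t)*(-2 + t) (Z(t) = (-2 + t)*(-4 + t) = (-4 + t)*(-2 + t))
O(q, H) = -3 + q (O(q, H) = q - (8 + 1**2 - 6*1) = q - (8 + 1 - 6) = q - 1*3 = q - 3 = -3 + q)
P(w) = 2*w**2 (P(w) = w*(2*w) = 2*w**2)
1/P(O(-7, u(0))) = 1/(2*(-3 - 7)**2) = 1/(2*(-10)**2) = 1/(2*100) = 1/200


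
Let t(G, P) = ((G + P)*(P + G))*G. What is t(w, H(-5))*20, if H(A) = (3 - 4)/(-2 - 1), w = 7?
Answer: 67760/9 ≈ 7528.9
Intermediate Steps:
H(A) = ⅓ (H(A) = -1/(-3) = -1*(-⅓) = ⅓)
t(G, P) = G*(G + P)² (t(G, P) = ((G + P)*(G + P))*G = (G + P)²*G = G*(G + P)²)
t(w, H(-5))*20 = (7*(7 + ⅓)²)*20 = (7*(22/3)²)*20 = (7*(484/9))*20 = (3388/9)*20 = 67760/9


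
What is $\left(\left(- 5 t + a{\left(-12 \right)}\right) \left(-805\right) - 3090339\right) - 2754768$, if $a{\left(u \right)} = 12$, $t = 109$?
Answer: $-5416042$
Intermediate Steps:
$\left(\left(- 5 t + a{\left(-12 \right)}\right) \left(-805\right) - 3090339\right) - 2754768 = \left(\left(\left(-5\right) 109 + 12\right) \left(-805\right) - 3090339\right) - 2754768 = \left(\left(-545 + 12\right) \left(-805\right) - 3090339\right) - 2754768 = \left(\left(-533\right) \left(-805\right) - 3090339\right) - 2754768 = \left(429065 - 3090339\right) - 2754768 = -2661274 - 2754768 = -5416042$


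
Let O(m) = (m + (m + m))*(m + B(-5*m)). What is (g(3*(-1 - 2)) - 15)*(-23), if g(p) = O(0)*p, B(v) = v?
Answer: 345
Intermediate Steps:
O(m) = -12*m² (O(m) = (m + (m + m))*(m - 5*m) = (m + 2*m)*(-4*m) = (3*m)*(-4*m) = -12*m²)
g(p) = 0 (g(p) = (-12*0²)*p = (-12*0)*p = 0*p = 0)
(g(3*(-1 - 2)) - 15)*(-23) = (0 - 15)*(-23) = -15*(-23) = 345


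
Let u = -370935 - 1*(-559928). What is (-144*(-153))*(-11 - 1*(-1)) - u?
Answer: -409313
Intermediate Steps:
u = 188993 (u = -370935 + 559928 = 188993)
(-144*(-153))*(-11 - 1*(-1)) - u = (-144*(-153))*(-11 - 1*(-1)) - 1*188993 = 22032*(-11 + 1) - 188993 = 22032*(-10) - 188993 = -220320 - 188993 = -409313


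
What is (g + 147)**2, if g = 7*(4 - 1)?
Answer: 28224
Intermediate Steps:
g = 21 (g = 7*3 = 21)
(g + 147)**2 = (21 + 147)**2 = 168**2 = 28224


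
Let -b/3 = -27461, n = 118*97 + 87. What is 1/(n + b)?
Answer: 1/93916 ≈ 1.0648e-5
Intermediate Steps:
n = 11533 (n = 11446 + 87 = 11533)
b = 82383 (b = -3*(-27461) = 82383)
1/(n + b) = 1/(11533 + 82383) = 1/93916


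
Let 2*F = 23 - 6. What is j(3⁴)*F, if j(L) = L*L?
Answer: 111537/2 ≈ 55769.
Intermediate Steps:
j(L) = L²
F = 17/2 (F = (23 - 6)/2 = (½)*17 = 17/2 ≈ 8.5000)
j(3⁴)*F = (3⁴)²*(17/2) = 81²*(17/2) = 6561*(17/2) = 111537/2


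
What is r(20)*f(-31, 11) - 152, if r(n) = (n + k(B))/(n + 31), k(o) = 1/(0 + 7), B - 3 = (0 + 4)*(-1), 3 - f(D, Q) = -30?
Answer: -16537/119 ≈ -138.97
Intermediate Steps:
f(D, Q) = 33 (f(D, Q) = 3 - 1*(-30) = 3 + 30 = 33)
B = -1 (B = 3 + (0 + 4)*(-1) = 3 + 4*(-1) = 3 - 4 = -1)
k(o) = ⅐ (k(o) = 1/7 = ⅐)
r(n) = (⅐ + n)/(31 + n) (r(n) = (n + ⅐)/(n + 31) = (⅐ + n)/(31 + n))
r(20)*f(-31, 11) - 152 = ((⅐ + 20)/(31 + 20))*33 - 152 = ((141/7)/51)*33 - 152 = ((1/51)*(141/7))*33 - 152 = (47/119)*33 - 152 = 1551/119 - 152 = -16537/119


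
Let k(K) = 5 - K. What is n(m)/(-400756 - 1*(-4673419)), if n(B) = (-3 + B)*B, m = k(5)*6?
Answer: 0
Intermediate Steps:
m = 0 (m = (5 - 1*5)*6 = (5 - 5)*6 = 0*6 = 0)
n(B) = B*(-3 + B)
n(m)/(-400756 - 1*(-4673419)) = (0*(-3 + 0))/(-400756 - 1*(-4673419)) = (0*(-3))/(-400756 + 4673419) = 0/4272663 = 0*(1/4272663) = 0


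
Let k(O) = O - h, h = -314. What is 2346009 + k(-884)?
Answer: 2345439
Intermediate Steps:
k(O) = 314 + O (k(O) = O - 1*(-314) = O + 314 = 314 + O)
2346009 + k(-884) = 2346009 + (314 - 884) = 2346009 - 570 = 2345439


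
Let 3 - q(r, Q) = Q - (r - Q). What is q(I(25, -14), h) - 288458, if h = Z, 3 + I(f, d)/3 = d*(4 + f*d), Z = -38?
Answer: -273856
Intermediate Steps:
I(f, d) = -9 + 3*d*(4 + d*f) (I(f, d) = -9 + 3*(d*(4 + f*d)) = -9 + 3*(d*(4 + d*f)) = -9 + 3*d*(4 + d*f))
h = -38
q(r, Q) = 3 + r - 2*Q (q(r, Q) = 3 - (Q - (r - Q)) = 3 - (Q + (Q - r)) = 3 - (-r + 2*Q) = 3 + (r - 2*Q) = 3 + r - 2*Q)
q(I(25, -14), h) - 288458 = (3 + (-9 + 12*(-14) + 3*25*(-14)²) - 2*(-38)) - 288458 = (3 + (-9 - 168 + 3*25*196) + 76) - 288458 = (3 + (-9 - 168 + 14700) + 76) - 288458 = (3 + 14523 + 76) - 288458 = 14602 - 288458 = -273856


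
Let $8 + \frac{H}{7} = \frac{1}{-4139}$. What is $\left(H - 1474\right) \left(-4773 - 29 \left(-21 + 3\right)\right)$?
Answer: $\frac{26920209927}{4139} \approx 6.504 \cdot 10^{6}$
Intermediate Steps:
$H = - \frac{231791}{4139}$ ($H = -56 + \frac{7}{-4139} = -56 + 7 \left(- \frac{1}{4139}\right) = -56 - \frac{7}{4139} = - \frac{231791}{4139} \approx -56.002$)
$\left(H - 1474\right) \left(-4773 - 29 \left(-21 + 3\right)\right) = \left(- \frac{231791}{4139} - 1474\right) \left(-4773 - 29 \left(-21 + 3\right)\right) = - \frac{6332677 \left(-4773 - -522\right)}{4139} = - \frac{6332677 \left(-4773 + 522\right)}{4139} = \left(- \frac{6332677}{4139}\right) \left(-4251\right) = \frac{26920209927}{4139}$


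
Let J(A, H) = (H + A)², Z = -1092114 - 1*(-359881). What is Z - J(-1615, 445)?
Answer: -2101133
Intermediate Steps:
Z = -732233 (Z = -1092114 + 359881 = -732233)
J(A, H) = (A + H)²
Z - J(-1615, 445) = -732233 - (-1615 + 445)² = -732233 - 1*(-1170)² = -732233 - 1*1368900 = -732233 - 1368900 = -2101133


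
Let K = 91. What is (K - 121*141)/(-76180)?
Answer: 1697/7618 ≈ 0.22276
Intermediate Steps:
(K - 121*141)/(-76180) = (91 - 121*141)/(-76180) = (91 - 17061)*(-1/76180) = -16970*(-1/76180) = 1697/7618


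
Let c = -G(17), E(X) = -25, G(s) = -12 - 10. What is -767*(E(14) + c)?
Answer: 2301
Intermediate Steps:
G(s) = -22
c = 22 (c = -1*(-22) = 22)
-767*(E(14) + c) = -767*(-25 + 22) = -767*(-3) = 2301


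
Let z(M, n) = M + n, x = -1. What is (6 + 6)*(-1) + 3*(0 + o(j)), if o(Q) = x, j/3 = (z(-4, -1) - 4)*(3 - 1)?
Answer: -15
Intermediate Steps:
j = -54 (j = 3*(((-4 - 1) - 4)*(3 - 1)) = 3*((-5 - 4)*2) = 3*(-9*2) = 3*(-18) = -54)
o(Q) = -1
(6 + 6)*(-1) + 3*(0 + o(j)) = (6 + 6)*(-1) + 3*(0 - 1) = 12*(-1) + 3*(-1) = -12 - 3 = -15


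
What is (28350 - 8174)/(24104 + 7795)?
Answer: 20176/31899 ≈ 0.63250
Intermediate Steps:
(28350 - 8174)/(24104 + 7795) = 20176/31899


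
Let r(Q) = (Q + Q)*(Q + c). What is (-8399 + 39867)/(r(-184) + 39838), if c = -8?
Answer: 15734/55247 ≈ 0.28479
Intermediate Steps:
r(Q) = 2*Q*(-8 + Q) (r(Q) = (Q + Q)*(Q - 8) = (2*Q)*(-8 + Q) = 2*Q*(-8 + Q))
(-8399 + 39867)/(r(-184) + 39838) = (-8399 + 39867)/(2*(-184)*(-8 - 184) + 39838) = 31468/(2*(-184)*(-192) + 39838) = 31468/(70656 + 39838) = 31468/110494 = 31468*(1/110494) = 15734/55247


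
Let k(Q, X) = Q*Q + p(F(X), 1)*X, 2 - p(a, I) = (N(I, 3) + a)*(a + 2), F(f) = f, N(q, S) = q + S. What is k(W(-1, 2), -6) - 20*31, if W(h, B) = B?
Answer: -580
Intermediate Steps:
N(q, S) = S + q
p(a, I) = 2 - (2 + a)*(3 + I + a) (p(a, I) = 2 - ((3 + I) + a)*(a + 2) = 2 - (3 + I + a)*(2 + a) = 2 - (2 + a)*(3 + I + a))
k(Q, X) = Q² + X*(-6 - X² - 6*X) (k(Q, X) = Q*Q + (-4 - X² - 5*X - 2*1 - 1*1*X)*X = Q² + (-4 - X² - 5*X - 2 - X)*X = Q² + (-6 - X² - 6*X)*X = Q² + X*(-6 - X² - 6*X))
k(W(-1, 2), -6) - 20*31 = (2² - 1*(-6)*(6 + (-6)² + 6*(-6))) - 20*31 = (4 - 1*(-6)*(6 + 36 - 36)) - 620 = (4 - 1*(-6)*6) - 620 = (4 + 36) - 620 = 40 - 620 = -580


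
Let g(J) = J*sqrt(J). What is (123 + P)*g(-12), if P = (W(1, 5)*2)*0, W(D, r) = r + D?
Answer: -2952*I*sqrt(3) ≈ -5113.0*I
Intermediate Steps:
W(D, r) = D + r
g(J) = J**(3/2)
P = 0 (P = ((1 + 5)*2)*0 = (6*2)*0 = 12*0 = 0)
(123 + P)*g(-12) = (123 + 0)*(-12)**(3/2) = 123*(-24*I*sqrt(3)) = -2952*I*sqrt(3)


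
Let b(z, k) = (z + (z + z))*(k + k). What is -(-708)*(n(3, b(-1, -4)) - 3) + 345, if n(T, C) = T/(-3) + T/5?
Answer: -10311/5 ≈ -2062.2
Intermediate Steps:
b(z, k) = 6*k*z (b(z, k) = (z + 2*z)*(2*k) = (3*z)*(2*k) = 6*k*z)
n(T, C) = -2*T/15 (n(T, C) = T*(-1/3) + T*(1/5) = -T/3 + T/5 = -2*T/15)
-(-708)*(n(3, b(-1, -4)) - 3) + 345 = -(-708)*(-2/15*3 - 3) + 345 = -(-708)*(-2/5 - 3) + 345 = -(-708)*(-17)/5 + 345 = -118*102/5 + 345 = -12036/5 + 345 = -10311/5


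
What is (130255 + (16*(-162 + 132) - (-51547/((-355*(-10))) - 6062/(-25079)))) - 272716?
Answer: -12724830326337/89030450 ≈ -1.4293e+5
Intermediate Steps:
(130255 + (16*(-162 + 132) - (-51547/((-355*(-10))) - 6062/(-25079)))) - 272716 = (130255 + (16*(-30) - (-51547/3550 - 6062*(-1/25079)))) - 272716 = (130255 + (-480 - (-51547*1/3550 + 6062/25079))) - 272716 = (130255 + (-480 - (-51547/3550 + 6062/25079))) - 272716 = (130255 + (-480 - 1*(-1271227113/89030450))) - 272716 = (130255 + (-480 + 1271227113/89030450)) - 272716 = (130255 - 41463388887/89030450) - 272716 = 11555197875863/89030450 - 272716 = -12724830326337/89030450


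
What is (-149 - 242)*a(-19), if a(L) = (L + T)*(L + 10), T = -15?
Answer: -119646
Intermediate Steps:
a(L) = (-15 + L)*(10 + L) (a(L) = (L - 15)*(L + 10) = (-15 + L)*(10 + L))
(-149 - 242)*a(-19) = (-149 - 242)*(-150 + (-19)**2 - 5*(-19)) = -391*(-150 + 361 + 95) = -391*306 = -119646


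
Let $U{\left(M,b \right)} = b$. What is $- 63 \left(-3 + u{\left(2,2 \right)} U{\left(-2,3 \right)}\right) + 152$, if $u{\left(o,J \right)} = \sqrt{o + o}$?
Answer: $-37$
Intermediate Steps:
$u{\left(o,J \right)} = \sqrt{2} \sqrt{o}$ ($u{\left(o,J \right)} = \sqrt{2 o} = \sqrt{2} \sqrt{o}$)
$- 63 \left(-3 + u{\left(2,2 \right)} U{\left(-2,3 \right)}\right) + 152 = - 63 \left(-3 + \sqrt{2} \sqrt{2} \cdot 3\right) + 152 = - 63 \left(-3 + 2 \cdot 3\right) + 152 = - 63 \left(-3 + 6\right) + 152 = \left(-63\right) 3 + 152 = -189 + 152 = -37$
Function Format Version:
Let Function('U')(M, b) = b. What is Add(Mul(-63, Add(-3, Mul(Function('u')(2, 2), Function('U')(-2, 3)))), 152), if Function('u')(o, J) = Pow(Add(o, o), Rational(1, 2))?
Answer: -37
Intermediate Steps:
Function('u')(o, J) = Mul(Pow(2, Rational(1, 2)), Pow(o, Rational(1, 2))) (Function('u')(o, J) = Pow(Mul(2, o), Rational(1, 2)) = Mul(Pow(2, Rational(1, 2)), Pow(o, Rational(1, 2))))
Add(Mul(-63, Add(-3, Mul(Function('u')(2, 2), Function('U')(-2, 3)))), 152) = Add(Mul(-63, Add(-3, Mul(Mul(Pow(2, Rational(1, 2)), Pow(2, Rational(1, 2))), 3))), 152) = Add(Mul(-63, Add(-3, Mul(2, 3))), 152) = Add(Mul(-63, Add(-3, 6)), 152) = Add(Mul(-63, 3), 152) = Add(-189, 152) = -37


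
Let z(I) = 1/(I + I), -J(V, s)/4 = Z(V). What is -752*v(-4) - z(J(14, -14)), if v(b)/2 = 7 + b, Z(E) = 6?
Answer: -216575/48 ≈ -4512.0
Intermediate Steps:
J(V, s) = -24 (J(V, s) = -4*6 = -24)
v(b) = 14 + 2*b (v(b) = 2*(7 + b) = 14 + 2*b)
z(I) = 1/(2*I)
-752*v(-4) - z(J(14, -14)) = -752*(14 + 2*(-4)) - 1/(2*(-24)) = -752*(14 - 8) - (-1)/(2*24) = -752*6 - 1*(-1/48) = -4512 + 1/48 = -216575/48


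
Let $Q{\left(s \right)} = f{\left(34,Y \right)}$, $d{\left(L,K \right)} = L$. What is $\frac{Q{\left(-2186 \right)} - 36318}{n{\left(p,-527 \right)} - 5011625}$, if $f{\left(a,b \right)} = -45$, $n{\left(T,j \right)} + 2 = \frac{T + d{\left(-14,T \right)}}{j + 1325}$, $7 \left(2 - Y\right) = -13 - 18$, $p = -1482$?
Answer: $\frac{14508837}{1999639921} \approx 0.0072557$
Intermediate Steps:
$Y = \frac{45}{7}$ ($Y = 2 - \frac{-13 - 18}{7} = 2 - - \frac{31}{7} = 2 + \frac{31}{7} = \frac{45}{7} \approx 6.4286$)
$n{\left(T,j \right)} = -2 + \frac{-14 + T}{1325 + j}$ ($n{\left(T,j \right)} = -2 + \frac{T - 14}{j + 1325} = -2 + \frac{-14 + T}{1325 + j}$)
$Q{\left(s \right)} = -45$
$\frac{Q{\left(-2186 \right)} - 36318}{n{\left(p,-527 \right)} - 5011625} = \frac{-45 - 36318}{\frac{-2664 - 1482 - -1054}{1325 - 527} - 5011625} = - \frac{36363}{\frac{-2664 - 1482 + 1054}{798} - 5011625} = - \frac{36363}{\frac{1}{798} \left(-3092\right) - 5011625} = - \frac{36363}{- \frac{1546}{399} - 5011625} = - \frac{36363}{- \frac{1999639921}{399}} = \left(-36363\right) \left(- \frac{399}{1999639921}\right) = \frac{14508837}{1999639921}$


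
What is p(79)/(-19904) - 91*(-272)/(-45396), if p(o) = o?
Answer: -9543271/17376192 ≈ -0.54922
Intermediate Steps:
p(79)/(-19904) - 91*(-272)/(-45396) = 79/(-19904) - 91*(-272)/(-45396) = 79*(-1/19904) + 24752*(-1/45396) = -79/19904 - 476/873 = -9543271/17376192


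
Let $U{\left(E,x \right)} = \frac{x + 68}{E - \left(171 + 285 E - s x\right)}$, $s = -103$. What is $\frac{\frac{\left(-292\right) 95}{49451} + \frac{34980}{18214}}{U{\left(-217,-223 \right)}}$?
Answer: $- \frac{10338298195812}{13960857967} \approx -740.52$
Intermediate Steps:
$U{\left(E,x \right)} = \frac{68 + x}{-171 - 284 E - 103 x}$ ($U{\left(E,x \right)} = \frac{x + 68}{E - \left(171 + 103 x + 285 E\right)} = \frac{68 + x}{E - \left(171 + 103 x + 285 E\right)} = \frac{68 + x}{-171 - 284 E - 103 x}$)
$\frac{\frac{\left(-292\right) 95}{49451} + \frac{34980}{18214}}{U{\left(-217,-223 \right)}} = \frac{\frac{\left(-292\right) 95}{49451} + \frac{34980}{18214}}{\frac{1}{171 + 103 \left(-223\right) + 284 \left(-217\right)} \left(-68 - -223\right)} = \frac{\left(-27740\right) \frac{1}{49451} + 34980 \cdot \frac{1}{18214}}{\frac{1}{171 - 22969 - 61628} \left(-68 + 223\right)} = \frac{- \frac{27740}{49451} + \frac{17490}{9107}}{\frac{1}{-84426} \cdot 155} = \frac{612269810}{450350257 \left(\left(- \frac{1}{84426}\right) 155\right)} = \frac{612269810}{450350257 \left(- \frac{155}{84426}\right)} = \frac{612269810}{450350257} \left(- \frac{84426}{155}\right) = - \frac{10338298195812}{13960857967}$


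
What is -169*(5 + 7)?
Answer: -2028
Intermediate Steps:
-169*(5 + 7) = -169*12 = -2028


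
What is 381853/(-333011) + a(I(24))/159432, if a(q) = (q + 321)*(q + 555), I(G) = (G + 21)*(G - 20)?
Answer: 2940319909/2528219512 ≈ 1.1630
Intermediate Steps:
I(G) = (-20 + G)*(21 + G) (I(G) = (21 + G)*(-20 + G) = (-20 + G)*(21 + G))
a(q) = (321 + q)*(555 + q)
381853/(-333011) + a(I(24))/159432 = 381853/(-333011) + (178155 + (-420 + 24 + 24²)² + 876*(-420 + 24 + 24²))/159432 = 381853*(-1/333011) + (178155 + (-420 + 24 + 576)² + 876*(-420 + 24 + 576))*(1/159432) = -381853/333011 + (178155 + 180² + 876*180)*(1/159432) = -381853/333011 + (178155 + 32400 + 157680)*(1/159432) = -381853/333011 + 368235*(1/159432) = -381853/333011 + 17535/7592 = 2940319909/2528219512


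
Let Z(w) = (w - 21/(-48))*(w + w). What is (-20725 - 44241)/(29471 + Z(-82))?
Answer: -259864/171389 ≈ -1.5162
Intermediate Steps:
Z(w) = 2*w*(7/16 + w) (Z(w) = (w - 21*(-1/48))*(2*w) = (w + 7/16)*(2*w) = (7/16 + w)*(2*w) = 2*w*(7/16 + w))
(-20725 - 44241)/(29471 + Z(-82)) = (-20725 - 44241)/(29471 + (⅛)*(-82)*(7 + 16*(-82))) = -64966/(29471 + (⅛)*(-82)*(7 - 1312)) = -64966/(29471 + (⅛)*(-82)*(-1305)) = -64966/(29471 + 53505/4) = -64966/171389/4 = -64966*4/171389 = -259864/171389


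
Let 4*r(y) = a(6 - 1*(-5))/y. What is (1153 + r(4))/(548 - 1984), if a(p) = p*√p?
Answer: -1153/1436 - 11*√11/22976 ≈ -0.80451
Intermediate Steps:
a(p) = p^(3/2)
r(y) = 11*√11/(4*y) (r(y) = ((6 - 1*(-5))^(3/2)/y)/4 = ((6 + 5)^(3/2)/y)/4 = (11^(3/2)/y)/4 = ((11*√11)/y)/4 = (11*√11/y)/4 = 11*√11/(4*y))
(1153 + r(4))/(548 - 1984) = (1153 + (11/4)*√11/4)/(548 - 1984) = (1153 + (11/4)*√11*(¼))/(-1436) = (1153 + 11*√11/16)*(-1/1436) = -1153/1436 - 11*√11/22976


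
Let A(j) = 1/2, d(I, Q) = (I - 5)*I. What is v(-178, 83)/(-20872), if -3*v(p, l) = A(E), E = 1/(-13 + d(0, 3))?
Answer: 1/125232 ≈ 7.9852e-6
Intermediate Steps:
d(I, Q) = I*(-5 + I) (d(I, Q) = (-5 + I)*I = I*(-5 + I))
E = -1/13 (E = 1/(-13 + 0*(-5 + 0)) = 1/(-13 + 0*(-5)) = 1/(-13 + 0) = 1/(-13) = -1/13 ≈ -0.076923)
A(j) = 1/2
v(p, l) = -1/6 (v(p, l) = -1/3*1/2 = -1/6)
v(-178, 83)/(-20872) = -1/6/(-20872) = -1/6*(-1/20872) = 1/125232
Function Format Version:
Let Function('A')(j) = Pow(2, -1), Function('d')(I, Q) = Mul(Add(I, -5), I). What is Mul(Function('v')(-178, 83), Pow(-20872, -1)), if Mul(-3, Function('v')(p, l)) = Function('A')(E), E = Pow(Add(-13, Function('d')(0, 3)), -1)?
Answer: Rational(1, 125232) ≈ 7.9852e-6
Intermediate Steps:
Function('d')(I, Q) = Mul(I, Add(-5, I)) (Function('d')(I, Q) = Mul(Add(-5, I), I) = Mul(I, Add(-5, I)))
E = Rational(-1, 13) (E = Pow(Add(-13, Mul(0, Add(-5, 0))), -1) = Pow(Add(-13, Mul(0, -5)), -1) = Pow(Add(-13, 0), -1) = Pow(-13, -1) = Rational(-1, 13) ≈ -0.076923)
Function('A')(j) = Rational(1, 2)
Function('v')(p, l) = Rational(-1, 6) (Function('v')(p, l) = Mul(Rational(-1, 3), Rational(1, 2)) = Rational(-1, 6))
Mul(Function('v')(-178, 83), Pow(-20872, -1)) = Mul(Rational(-1, 6), Pow(-20872, -1)) = Mul(Rational(-1, 6), Rational(-1, 20872)) = Rational(1, 125232)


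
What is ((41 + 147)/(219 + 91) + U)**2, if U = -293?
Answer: 2053993041/24025 ≈ 85494.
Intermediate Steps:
((41 + 147)/(219 + 91) + U)**2 = ((41 + 147)/(219 + 91) - 293)**2 = (188/310 - 293)**2 = (188*(1/310) - 293)**2 = (94/155 - 293)**2 = (-45321/155)**2 = 2053993041/24025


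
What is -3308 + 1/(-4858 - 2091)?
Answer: -22987293/6949 ≈ -3308.0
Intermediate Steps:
-3308 + 1/(-4858 - 2091) = -3308 + 1/(-6949) = -3308 - 1/6949 = -22987293/6949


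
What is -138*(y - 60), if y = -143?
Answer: 28014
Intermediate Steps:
-138*(y - 60) = -138*(-143 - 60) = -138*(-203) = 28014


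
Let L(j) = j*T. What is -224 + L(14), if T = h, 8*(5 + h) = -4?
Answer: -301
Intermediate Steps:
h = -11/2 (h = -5 + (1/8)*(-4) = -5 - 1/2 = -11/2 ≈ -5.5000)
T = -11/2 ≈ -5.5000
L(j) = -11*j/2 (L(j) = j*(-11/2) = -11*j/2)
-224 + L(14) = -224 - 11/2*14 = -224 - 77 = -301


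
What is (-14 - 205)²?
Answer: 47961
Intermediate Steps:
(-14 - 205)² = (-219)² = 47961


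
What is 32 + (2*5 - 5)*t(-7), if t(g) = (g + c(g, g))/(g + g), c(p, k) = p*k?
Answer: 17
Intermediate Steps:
c(p, k) = k*p
t(g) = (g + g²)/(2*g) (t(g) = (g + g*g)/(g + g) = (g + g²)/((2*g)) = (g + g²)*(1/(2*g)) = (g + g²)/(2*g))
32 + (2*5 - 5)*t(-7) = 32 + (2*5 - 5)*(½ + (½)*(-7)) = 32 + (10 - 5)*(½ - 7/2) = 32 + 5*(-3) = 32 - 15 = 17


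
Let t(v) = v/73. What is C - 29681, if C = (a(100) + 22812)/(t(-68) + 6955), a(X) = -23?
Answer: -15065807010/507647 ≈ -29678.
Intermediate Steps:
t(v) = v/73 (t(v) = v*(1/73) = v/73)
C = 1663597/507647 (C = (-23 + 22812)/((1/73)*(-68) + 6955) = 22789/(-68/73 + 6955) = 22789/(507647/73) = 22789*(73/507647) = 1663597/507647 ≈ 3.2771)
C - 29681 = 1663597/507647 - 29681 = -15065807010/507647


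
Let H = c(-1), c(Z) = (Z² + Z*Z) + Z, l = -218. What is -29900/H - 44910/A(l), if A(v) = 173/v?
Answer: 4617680/173 ≈ 26692.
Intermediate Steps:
c(Z) = Z + 2*Z² (c(Z) = (Z² + Z²) + Z = 2*Z² + Z = Z + 2*Z²)
H = 1 (H = -(1 + 2*(-1)) = -(1 - 2) = -1*(-1) = 1)
-29900/H - 44910/A(l) = -29900/1 - 44910/(173/(-218)) = -29900*1 - 44910/(173*(-1/218)) = -29900 - 44910/(-173/218) = -29900 - 44910*(-218/173) = -29900 + 9790380/173 = 4617680/173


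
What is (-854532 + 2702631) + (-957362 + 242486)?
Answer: 1133223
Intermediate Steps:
(-854532 + 2702631) + (-957362 + 242486) = 1848099 - 714876 = 1133223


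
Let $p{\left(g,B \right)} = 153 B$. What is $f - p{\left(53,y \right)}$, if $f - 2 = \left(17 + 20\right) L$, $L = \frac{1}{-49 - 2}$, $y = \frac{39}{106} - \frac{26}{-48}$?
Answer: $- \frac{2981797}{21624} \approx -137.89$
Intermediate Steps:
$y = \frac{1157}{1272}$ ($y = 39 \cdot \frac{1}{106} - - \frac{13}{24} = \frac{39}{106} + \frac{13}{24} = \frac{1157}{1272} \approx 0.90959$)
$L = - \frac{1}{51}$ ($L = \frac{1}{-49 - 2} = \frac{1}{-51} = - \frac{1}{51} \approx -0.019608$)
$f = \frac{65}{51}$ ($f = 2 + \left(17 + 20\right) \left(- \frac{1}{51}\right) = 2 + 37 \left(- \frac{1}{51}\right) = 2 - \frac{37}{51} = \frac{65}{51} \approx 1.2745$)
$f - p{\left(53,y \right)} = \frac{65}{51} - 153 \cdot \frac{1157}{1272} = \frac{65}{51} - \frac{59007}{424} = - \frac{2981797}{21624}$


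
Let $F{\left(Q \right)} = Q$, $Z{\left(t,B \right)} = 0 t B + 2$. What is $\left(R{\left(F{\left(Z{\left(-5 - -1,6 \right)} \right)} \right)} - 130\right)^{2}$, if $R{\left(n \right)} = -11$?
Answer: $19881$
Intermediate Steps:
$Z{\left(t,B \right)} = 2$ ($Z{\left(t,B \right)} = 0 B + 2 = 0 + 2 = 2$)
$\left(R{\left(F{\left(Z{\left(-5 - -1,6 \right)} \right)} \right)} - 130\right)^{2} = \left(-11 - 130\right)^{2} = \left(-141\right)^{2} = 19881$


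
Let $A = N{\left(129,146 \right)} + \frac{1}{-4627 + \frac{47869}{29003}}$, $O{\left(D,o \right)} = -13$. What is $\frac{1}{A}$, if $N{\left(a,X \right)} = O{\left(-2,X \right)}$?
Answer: $- \frac{134149012}{1743966159} \approx -0.076922$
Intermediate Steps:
$N{\left(a,X \right)} = -13$
$A = - \frac{1743966159}{134149012}$ ($A = -13 + \frac{1}{-4627 + \frac{47869}{29003}} = -13 + \frac{1}{- \frac{134149012}{29003}} = -13 - \frac{29003}{134149012} = - \frac{1743966159}{134149012} \approx -13.0$)
$\frac{1}{A} = \frac{1}{- \frac{1743966159}{134149012}} = - \frac{134149012}{1743966159}$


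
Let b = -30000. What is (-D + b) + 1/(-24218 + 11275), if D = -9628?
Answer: -263674797/12943 ≈ -20372.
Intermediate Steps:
(-D + b) + 1/(-24218 + 11275) = (-1*(-9628) - 30000) + 1/(-24218 + 11275) = (9628 - 30000) + 1/(-12943) = -20372 - 1/12943 = -263674797/12943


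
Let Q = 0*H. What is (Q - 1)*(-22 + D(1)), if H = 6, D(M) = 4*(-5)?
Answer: 42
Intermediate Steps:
D(M) = -20
Q = 0 (Q = 0*6 = 0)
(Q - 1)*(-22 + D(1)) = (0 - 1)*(-22 - 20) = -1*(-42) = 42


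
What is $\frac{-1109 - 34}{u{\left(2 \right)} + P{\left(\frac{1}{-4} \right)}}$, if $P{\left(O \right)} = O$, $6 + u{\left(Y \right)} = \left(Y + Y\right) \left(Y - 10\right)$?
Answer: $\frac{508}{17} \approx 29.882$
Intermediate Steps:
$u{\left(Y \right)} = -6 + 2 Y \left(-10 + Y\right)$ ($u{\left(Y \right)} = -6 + \left(Y + Y\right) \left(Y - 10\right) = -6 + 2 Y \left(-10 + Y\right)$)
$\frac{-1109 - 34}{u{\left(2 \right)} + P{\left(\frac{1}{-4} \right)}} = \frac{-1109 - 34}{\left(-6 - 40 + 2 \cdot 2^{2}\right) + \frac{1}{-4}} = - \frac{1143}{\left(-6 - 40 + 2 \cdot 4\right) - \frac{1}{4}} = - \frac{1143}{\left(-6 - 40 + 8\right) - \frac{1}{4}} = - \frac{1143}{-38 - \frac{1}{4}} = - \frac{1143}{- \frac{153}{4}} = \left(-1143\right) \left(- \frac{4}{153}\right) = \frac{508}{17}$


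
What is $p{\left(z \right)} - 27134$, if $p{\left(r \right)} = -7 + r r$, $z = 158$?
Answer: $-2177$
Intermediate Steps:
$p{\left(r \right)} = -7 + r^{2}$
$p{\left(z \right)} - 27134 = \left(-7 + 158^{2}\right) - 27134 = \left(-7 + 24964\right) - 27134 = 24957 - 27134 = -2177$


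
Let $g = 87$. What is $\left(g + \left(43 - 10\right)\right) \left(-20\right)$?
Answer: $-2400$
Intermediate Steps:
$\left(g + \left(43 - 10\right)\right) \left(-20\right) = \left(87 + \left(43 - 10\right)\right) \left(-20\right) = \left(87 + 33\right) \left(-20\right) = 120 \left(-20\right) = -2400$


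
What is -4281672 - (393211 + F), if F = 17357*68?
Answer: -5855159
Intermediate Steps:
F = 1180276
-4281672 - (393211 + F) = -4281672 - (393211 + 1180276) = -4281672 - 1*1573487 = -4281672 - 1573487 = -5855159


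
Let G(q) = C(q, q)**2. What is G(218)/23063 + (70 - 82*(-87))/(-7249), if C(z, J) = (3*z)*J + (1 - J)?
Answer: 146900427589373/167183687 ≈ 8.7868e+5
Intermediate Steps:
C(z, J) = 1 - J + 3*J*z (C(z, J) = 3*J*z + (1 - J) = 1 - J + 3*J*z)
G(q) = (1 - q + 3*q**2)**2 (G(q) = (1 - q + 3*q*q)**2 = (1 - q + 3*q**2)**2)
G(218)/23063 + (70 - 82*(-87))/(-7249) = (1 - 1*218 + 3*218**2)**2/23063 + (70 - 82*(-87))/(-7249) = (1 - 218 + 3*47524)**2*(1/23063) + (70 + 7134)*(-1/7249) = (1 - 218 + 142572)**2*(1/23063) + 7204*(-1/7249) = 142355**2*(1/23063) - 7204/7249 = 20264946025*(1/23063) - 7204/7249 = 20264946025/23063 - 7204/7249 = 146900427589373/167183687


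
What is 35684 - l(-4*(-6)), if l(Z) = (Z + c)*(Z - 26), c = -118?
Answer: 35496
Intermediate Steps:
l(Z) = (-118 + Z)*(-26 + Z) (l(Z) = (Z - 118)*(Z - 26) = (-118 + Z)*(-26 + Z))
35684 - l(-4*(-6)) = 35684 - (3068 + (-4*(-6))² - (-576)*(-6)) = 35684 - (3068 + 24² - 144*24) = 35684 - (3068 + 576 - 3456) = 35684 - 1*188 = 35684 - 188 = 35496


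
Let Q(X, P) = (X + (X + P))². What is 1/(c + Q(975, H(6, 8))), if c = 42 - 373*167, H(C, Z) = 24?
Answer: 1/3834427 ≈ 2.6080e-7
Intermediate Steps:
Q(X, P) = (P + 2*X)² (Q(X, P) = (X + (P + X))² = (P + 2*X)²)
c = -62249 (c = 42 - 62291 = -62249)
1/(c + Q(975, H(6, 8))) = 1/(-62249 + (24 + 2*975)²) = 1/(-62249 + (24 + 1950)²) = 1/(-62249 + 1974²) = 1/(-62249 + 3896676) = 1/3834427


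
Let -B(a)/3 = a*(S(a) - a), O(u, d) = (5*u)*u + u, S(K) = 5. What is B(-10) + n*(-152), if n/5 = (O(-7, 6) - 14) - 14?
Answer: -159150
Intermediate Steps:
O(u, d) = u + 5*u² (O(u, d) = 5*u² + u = u + 5*u²)
B(a) = -3*a*(5 - a)
n = 1050 (n = 5*((-7*(1 + 5*(-7)) - 14) - 14) = 5*((-7*(1 - 35) - 14) - 14) = 5*((-7*(-34) - 14) - 14) = 5*((238 - 14) - 14) = 5*(224 - 14) = 5*210 = 1050)
B(-10) + n*(-152) = 3*(-10)*(-5 - 10) + 1050*(-152) = 3*(-10)*(-15) - 159600 = 450 - 159600 = -159150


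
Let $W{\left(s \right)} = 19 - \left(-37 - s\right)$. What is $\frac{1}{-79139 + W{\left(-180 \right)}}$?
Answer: $- \frac{1}{79263} \approx -1.2616 \cdot 10^{-5}$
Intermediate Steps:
$W{\left(s \right)} = 56 + s$ ($W{\left(s \right)} = 19 + \left(37 + s\right) = 56 + s$)
$\frac{1}{-79139 + W{\left(-180 \right)}} = \frac{1}{-79139 + \left(56 - 180\right)} = \frac{1}{-79139 - 124} = \frac{1}{-79263} = - \frac{1}{79263}$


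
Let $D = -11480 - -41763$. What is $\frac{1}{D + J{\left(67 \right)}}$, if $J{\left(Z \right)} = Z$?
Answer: $\frac{1}{30350} \approx 3.2949 \cdot 10^{-5}$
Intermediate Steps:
$D = 30283$ ($D = -11480 + 41763 = 30283$)
$\frac{1}{D + J{\left(67 \right)}} = \frac{1}{30283 + 67} = \frac{1}{30350}$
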